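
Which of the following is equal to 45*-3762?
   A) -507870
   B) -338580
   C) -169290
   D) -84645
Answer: C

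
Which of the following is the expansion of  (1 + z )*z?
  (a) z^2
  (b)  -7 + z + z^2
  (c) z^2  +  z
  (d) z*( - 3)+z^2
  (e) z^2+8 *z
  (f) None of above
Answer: c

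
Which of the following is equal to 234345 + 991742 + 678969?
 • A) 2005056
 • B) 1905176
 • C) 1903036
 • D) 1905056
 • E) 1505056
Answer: D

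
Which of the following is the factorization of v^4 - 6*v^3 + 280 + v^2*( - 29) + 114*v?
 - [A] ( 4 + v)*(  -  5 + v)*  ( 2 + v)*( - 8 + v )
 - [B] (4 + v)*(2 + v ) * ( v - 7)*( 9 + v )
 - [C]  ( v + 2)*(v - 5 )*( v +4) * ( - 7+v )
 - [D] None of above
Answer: C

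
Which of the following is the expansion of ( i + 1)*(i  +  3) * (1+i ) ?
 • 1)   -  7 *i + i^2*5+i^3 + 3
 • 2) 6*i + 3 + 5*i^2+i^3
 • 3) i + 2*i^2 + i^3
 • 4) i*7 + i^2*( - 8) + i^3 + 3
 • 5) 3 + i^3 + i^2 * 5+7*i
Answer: 5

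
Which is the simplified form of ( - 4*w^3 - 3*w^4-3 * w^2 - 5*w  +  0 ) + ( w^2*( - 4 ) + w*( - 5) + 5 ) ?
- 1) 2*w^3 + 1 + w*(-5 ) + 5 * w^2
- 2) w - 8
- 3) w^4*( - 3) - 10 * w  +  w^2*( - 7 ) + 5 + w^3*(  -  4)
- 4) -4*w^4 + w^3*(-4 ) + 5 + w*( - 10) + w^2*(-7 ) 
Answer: 3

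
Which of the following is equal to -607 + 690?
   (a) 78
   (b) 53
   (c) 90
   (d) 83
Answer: d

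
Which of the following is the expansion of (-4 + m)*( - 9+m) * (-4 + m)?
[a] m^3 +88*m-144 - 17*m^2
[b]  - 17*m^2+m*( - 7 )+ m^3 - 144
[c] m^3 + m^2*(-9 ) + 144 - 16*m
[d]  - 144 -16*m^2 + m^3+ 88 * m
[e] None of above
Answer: a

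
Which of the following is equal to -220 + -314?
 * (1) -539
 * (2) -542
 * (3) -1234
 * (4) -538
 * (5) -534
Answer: 5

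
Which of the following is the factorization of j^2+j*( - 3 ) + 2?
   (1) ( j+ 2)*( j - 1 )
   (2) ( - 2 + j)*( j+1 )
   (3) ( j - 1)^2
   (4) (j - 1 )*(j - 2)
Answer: 4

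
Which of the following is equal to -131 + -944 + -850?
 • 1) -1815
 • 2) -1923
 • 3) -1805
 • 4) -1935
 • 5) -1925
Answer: 5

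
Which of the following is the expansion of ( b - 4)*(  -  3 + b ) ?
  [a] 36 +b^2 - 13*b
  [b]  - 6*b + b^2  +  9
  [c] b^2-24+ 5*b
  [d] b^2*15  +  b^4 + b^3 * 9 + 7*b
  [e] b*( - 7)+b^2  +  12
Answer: e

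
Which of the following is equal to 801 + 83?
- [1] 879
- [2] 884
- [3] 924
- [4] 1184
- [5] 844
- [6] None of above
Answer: 2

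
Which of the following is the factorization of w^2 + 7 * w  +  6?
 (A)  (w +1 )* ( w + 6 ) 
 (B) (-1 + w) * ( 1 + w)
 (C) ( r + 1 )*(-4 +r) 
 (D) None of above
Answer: A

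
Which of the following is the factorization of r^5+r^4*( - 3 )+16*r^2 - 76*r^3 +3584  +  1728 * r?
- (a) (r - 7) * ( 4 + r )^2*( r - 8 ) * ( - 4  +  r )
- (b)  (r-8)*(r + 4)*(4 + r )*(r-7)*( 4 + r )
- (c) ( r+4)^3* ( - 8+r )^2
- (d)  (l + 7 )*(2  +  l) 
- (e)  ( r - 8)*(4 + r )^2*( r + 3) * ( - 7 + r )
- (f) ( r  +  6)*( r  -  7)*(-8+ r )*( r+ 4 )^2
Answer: b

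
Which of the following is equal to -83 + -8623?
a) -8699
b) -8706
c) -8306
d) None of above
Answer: b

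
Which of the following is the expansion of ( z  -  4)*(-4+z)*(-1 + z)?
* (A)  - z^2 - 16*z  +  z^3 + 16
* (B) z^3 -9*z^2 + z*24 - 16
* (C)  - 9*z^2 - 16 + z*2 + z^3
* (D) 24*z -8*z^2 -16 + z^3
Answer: B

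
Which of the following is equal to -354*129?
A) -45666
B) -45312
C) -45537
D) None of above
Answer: A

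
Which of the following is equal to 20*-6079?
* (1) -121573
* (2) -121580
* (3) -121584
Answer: 2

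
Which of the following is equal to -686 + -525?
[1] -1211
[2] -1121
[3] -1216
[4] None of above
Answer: 1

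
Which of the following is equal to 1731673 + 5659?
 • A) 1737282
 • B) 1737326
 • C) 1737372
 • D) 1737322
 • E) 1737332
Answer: E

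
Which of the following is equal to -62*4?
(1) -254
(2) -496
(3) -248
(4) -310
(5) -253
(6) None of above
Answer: 3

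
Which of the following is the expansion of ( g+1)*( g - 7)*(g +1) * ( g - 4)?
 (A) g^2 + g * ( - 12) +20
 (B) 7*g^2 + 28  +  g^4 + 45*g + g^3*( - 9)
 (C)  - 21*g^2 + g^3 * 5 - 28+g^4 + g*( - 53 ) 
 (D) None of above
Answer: B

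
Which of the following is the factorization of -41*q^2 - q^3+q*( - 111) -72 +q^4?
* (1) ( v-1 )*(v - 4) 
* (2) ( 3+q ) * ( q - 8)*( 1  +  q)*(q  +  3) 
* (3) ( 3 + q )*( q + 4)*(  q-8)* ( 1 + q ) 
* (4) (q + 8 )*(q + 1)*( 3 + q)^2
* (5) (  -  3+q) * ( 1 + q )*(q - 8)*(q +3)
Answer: 2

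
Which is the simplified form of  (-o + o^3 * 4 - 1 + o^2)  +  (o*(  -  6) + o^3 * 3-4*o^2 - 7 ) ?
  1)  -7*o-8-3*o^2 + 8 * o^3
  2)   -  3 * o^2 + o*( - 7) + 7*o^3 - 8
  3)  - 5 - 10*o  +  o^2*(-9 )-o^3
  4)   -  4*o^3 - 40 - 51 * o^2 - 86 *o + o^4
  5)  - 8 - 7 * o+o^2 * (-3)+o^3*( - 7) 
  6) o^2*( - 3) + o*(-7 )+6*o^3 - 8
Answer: 2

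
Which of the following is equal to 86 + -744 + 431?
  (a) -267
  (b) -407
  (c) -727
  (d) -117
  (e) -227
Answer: e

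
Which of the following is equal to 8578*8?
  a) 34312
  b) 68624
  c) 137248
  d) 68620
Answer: b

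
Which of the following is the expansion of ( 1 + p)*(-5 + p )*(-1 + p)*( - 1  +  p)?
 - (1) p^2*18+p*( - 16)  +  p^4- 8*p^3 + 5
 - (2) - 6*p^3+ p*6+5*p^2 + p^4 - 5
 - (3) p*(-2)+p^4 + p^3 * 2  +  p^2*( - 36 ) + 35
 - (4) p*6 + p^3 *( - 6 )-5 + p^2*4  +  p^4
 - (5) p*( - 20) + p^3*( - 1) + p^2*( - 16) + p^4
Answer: 4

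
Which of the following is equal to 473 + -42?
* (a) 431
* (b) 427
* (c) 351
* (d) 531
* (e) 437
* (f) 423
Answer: a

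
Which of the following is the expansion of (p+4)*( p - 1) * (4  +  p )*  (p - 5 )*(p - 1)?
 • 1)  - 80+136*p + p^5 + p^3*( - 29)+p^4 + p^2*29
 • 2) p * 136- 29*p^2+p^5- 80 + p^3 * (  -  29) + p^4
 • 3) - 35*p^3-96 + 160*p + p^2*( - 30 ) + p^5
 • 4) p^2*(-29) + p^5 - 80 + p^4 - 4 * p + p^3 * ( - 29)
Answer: 2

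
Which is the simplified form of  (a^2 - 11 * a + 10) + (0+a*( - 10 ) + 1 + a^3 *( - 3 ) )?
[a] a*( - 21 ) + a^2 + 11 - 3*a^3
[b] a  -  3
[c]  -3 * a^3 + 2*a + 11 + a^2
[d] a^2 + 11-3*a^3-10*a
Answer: a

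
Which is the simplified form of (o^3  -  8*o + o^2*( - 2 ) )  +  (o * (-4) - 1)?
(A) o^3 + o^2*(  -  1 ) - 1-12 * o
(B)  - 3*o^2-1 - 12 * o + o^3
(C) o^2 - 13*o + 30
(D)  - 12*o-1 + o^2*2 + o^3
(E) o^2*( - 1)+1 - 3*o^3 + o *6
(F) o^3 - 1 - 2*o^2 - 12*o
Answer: F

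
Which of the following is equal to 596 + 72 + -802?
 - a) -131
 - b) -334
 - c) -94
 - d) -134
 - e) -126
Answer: d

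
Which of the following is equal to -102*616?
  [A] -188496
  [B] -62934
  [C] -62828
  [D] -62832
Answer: D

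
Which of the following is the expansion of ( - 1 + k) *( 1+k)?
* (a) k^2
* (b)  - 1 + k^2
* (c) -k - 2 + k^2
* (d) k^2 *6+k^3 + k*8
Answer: b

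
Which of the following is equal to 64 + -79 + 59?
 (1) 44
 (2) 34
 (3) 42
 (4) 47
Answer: 1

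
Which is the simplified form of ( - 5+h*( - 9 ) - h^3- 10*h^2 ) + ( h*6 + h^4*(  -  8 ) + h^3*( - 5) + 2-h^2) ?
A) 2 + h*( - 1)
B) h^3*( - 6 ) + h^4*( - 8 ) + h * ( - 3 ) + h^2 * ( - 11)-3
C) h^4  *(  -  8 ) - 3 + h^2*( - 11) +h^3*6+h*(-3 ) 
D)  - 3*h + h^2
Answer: B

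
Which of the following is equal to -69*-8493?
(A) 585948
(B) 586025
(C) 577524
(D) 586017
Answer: D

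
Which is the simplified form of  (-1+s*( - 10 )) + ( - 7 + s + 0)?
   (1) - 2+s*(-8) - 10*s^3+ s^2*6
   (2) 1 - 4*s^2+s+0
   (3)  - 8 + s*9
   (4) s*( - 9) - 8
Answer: 4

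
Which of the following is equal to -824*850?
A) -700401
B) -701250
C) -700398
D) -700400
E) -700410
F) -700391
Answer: D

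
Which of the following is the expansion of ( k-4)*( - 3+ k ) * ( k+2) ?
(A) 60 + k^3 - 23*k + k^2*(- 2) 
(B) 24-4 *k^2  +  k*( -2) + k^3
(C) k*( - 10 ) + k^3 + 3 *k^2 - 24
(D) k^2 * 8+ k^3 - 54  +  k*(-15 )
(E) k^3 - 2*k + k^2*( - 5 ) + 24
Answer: E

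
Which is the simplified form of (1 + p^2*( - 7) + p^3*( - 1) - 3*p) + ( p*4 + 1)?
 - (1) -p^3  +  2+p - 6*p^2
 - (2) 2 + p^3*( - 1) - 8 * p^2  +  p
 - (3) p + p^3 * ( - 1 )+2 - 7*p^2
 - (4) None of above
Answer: 3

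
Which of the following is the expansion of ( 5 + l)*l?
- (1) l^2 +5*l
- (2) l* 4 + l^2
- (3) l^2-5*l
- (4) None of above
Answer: 1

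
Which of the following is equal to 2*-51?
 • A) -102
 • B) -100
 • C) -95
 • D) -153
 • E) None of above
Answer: A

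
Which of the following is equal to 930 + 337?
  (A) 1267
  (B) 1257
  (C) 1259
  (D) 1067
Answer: A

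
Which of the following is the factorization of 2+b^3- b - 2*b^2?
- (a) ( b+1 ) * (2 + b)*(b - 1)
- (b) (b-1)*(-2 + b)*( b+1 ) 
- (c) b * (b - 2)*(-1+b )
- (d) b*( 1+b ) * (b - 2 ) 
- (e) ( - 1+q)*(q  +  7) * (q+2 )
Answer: b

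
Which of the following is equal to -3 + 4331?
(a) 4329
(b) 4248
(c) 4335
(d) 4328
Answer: d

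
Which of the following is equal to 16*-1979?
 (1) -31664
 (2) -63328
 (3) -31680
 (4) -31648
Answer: 1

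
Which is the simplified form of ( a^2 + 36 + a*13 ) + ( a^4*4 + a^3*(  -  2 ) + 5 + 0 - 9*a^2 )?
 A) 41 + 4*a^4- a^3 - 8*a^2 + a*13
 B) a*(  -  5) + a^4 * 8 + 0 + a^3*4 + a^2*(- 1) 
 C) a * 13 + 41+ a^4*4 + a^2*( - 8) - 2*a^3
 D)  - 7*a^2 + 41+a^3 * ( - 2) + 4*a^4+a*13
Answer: C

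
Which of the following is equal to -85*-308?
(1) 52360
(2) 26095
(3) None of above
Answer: 3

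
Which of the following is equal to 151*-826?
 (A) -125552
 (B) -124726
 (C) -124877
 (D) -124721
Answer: B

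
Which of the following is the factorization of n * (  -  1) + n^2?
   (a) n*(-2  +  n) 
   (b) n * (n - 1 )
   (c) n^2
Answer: b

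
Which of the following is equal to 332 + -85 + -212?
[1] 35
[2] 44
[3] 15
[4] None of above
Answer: 1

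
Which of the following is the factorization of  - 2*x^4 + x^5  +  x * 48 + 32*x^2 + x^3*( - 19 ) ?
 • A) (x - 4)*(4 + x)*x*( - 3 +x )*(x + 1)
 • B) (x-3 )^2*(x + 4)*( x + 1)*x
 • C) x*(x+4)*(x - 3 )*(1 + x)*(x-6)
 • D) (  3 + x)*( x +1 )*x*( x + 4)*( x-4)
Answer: A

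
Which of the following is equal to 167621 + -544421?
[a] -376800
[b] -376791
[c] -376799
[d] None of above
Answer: a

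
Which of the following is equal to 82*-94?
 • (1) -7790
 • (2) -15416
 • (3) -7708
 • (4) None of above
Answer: 3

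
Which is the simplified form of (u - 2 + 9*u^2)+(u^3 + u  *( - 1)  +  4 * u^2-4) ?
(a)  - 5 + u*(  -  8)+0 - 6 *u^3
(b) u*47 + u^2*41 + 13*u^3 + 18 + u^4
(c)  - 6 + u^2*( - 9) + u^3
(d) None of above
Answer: d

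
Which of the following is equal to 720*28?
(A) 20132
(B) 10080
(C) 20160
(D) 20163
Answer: C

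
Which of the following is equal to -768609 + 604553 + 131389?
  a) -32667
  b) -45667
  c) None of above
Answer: a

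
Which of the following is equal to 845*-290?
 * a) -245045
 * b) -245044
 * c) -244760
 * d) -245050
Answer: d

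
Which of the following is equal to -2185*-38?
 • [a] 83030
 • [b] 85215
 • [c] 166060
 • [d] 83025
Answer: a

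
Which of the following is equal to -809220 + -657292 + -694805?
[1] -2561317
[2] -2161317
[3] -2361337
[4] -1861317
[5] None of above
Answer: 2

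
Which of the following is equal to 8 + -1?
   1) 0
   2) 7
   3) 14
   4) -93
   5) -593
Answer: 2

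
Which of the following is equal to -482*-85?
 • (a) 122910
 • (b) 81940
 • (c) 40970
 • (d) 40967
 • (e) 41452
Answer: c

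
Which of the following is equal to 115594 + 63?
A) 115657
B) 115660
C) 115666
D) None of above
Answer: A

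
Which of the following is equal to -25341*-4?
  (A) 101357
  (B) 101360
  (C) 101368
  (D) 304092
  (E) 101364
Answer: E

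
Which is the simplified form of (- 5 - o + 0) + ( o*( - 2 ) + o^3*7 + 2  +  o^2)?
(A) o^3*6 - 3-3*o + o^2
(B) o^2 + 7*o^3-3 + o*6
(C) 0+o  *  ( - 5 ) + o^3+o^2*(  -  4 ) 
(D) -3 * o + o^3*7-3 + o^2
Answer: D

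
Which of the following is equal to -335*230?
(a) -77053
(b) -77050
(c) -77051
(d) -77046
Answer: b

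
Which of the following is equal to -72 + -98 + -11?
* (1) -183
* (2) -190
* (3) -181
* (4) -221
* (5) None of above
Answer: 3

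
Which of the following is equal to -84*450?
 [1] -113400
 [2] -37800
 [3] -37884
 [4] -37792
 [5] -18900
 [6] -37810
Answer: 2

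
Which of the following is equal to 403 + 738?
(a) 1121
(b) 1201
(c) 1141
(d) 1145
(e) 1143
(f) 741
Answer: c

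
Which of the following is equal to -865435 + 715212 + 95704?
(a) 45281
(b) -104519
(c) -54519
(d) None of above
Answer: c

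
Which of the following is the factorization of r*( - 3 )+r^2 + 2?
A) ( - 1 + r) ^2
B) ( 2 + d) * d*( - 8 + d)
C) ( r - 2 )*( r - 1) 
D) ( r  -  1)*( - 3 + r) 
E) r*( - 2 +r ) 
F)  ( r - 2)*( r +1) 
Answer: C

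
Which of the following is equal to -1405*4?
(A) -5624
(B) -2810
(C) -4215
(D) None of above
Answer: D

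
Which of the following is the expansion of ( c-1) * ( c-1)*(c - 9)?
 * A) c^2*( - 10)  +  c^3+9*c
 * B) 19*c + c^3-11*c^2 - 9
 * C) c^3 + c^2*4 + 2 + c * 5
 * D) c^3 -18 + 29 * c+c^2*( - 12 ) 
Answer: B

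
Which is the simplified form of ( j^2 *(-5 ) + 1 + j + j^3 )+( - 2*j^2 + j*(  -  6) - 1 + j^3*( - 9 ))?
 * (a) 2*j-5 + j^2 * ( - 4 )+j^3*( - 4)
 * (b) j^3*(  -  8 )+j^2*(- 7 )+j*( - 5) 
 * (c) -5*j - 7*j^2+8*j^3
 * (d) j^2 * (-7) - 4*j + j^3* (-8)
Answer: b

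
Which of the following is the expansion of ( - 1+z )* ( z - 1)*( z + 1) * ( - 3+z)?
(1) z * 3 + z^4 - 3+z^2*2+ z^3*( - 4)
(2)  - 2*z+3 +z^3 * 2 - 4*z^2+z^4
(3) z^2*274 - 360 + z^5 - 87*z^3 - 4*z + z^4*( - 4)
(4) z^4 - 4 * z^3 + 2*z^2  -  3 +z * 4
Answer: 4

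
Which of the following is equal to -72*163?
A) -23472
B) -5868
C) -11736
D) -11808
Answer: C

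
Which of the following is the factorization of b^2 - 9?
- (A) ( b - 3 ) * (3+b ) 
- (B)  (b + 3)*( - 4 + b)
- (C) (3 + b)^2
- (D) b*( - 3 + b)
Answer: A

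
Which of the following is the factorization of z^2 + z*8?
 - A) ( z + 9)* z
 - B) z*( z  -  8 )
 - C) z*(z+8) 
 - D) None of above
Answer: C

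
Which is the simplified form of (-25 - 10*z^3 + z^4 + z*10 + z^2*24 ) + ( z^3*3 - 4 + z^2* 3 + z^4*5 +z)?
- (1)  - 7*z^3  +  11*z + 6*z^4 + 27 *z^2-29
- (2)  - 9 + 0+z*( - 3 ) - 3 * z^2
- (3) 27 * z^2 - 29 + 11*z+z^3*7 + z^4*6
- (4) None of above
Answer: 1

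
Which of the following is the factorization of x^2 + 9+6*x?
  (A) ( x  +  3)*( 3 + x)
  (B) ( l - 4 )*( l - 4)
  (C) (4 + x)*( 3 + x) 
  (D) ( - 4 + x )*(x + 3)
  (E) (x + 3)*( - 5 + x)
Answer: A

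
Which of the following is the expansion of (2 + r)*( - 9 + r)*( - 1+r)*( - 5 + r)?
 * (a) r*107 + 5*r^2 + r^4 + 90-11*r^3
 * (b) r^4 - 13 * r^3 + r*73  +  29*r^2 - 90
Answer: b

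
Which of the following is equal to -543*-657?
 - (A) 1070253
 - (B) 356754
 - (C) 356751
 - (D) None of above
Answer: C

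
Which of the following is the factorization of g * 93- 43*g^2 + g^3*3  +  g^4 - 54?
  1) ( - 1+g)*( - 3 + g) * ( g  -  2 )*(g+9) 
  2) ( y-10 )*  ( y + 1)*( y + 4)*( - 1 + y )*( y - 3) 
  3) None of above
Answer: 1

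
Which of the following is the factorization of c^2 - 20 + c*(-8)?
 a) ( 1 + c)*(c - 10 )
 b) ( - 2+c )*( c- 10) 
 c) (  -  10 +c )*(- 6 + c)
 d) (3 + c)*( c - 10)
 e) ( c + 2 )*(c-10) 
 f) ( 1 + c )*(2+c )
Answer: e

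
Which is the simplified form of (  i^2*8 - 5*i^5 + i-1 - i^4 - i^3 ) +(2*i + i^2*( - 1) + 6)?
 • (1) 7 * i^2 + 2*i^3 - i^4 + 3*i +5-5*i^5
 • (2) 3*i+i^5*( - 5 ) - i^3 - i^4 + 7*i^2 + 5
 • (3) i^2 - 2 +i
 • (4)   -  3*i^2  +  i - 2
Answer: 2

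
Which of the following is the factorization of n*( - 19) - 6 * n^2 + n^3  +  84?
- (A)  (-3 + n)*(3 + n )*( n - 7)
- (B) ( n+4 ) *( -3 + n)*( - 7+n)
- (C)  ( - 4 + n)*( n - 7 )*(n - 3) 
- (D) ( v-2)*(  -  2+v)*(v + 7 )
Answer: B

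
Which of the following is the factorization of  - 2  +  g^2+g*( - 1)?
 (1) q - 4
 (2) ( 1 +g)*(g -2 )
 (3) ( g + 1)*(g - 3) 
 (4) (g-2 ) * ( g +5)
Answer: 2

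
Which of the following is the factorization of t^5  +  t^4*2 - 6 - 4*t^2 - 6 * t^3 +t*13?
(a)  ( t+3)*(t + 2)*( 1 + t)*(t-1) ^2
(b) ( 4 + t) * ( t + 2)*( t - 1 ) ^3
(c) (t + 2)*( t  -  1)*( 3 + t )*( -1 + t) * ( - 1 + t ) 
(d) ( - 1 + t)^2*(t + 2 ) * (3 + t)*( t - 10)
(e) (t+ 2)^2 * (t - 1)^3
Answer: c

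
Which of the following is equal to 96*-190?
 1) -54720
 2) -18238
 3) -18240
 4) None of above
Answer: 3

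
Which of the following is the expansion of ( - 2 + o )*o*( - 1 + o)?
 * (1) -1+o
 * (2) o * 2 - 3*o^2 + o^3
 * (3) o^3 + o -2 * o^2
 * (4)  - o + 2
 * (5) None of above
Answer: 2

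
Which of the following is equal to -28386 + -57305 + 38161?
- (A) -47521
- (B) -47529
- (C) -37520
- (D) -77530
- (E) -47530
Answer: E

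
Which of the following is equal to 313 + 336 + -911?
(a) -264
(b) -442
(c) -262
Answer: c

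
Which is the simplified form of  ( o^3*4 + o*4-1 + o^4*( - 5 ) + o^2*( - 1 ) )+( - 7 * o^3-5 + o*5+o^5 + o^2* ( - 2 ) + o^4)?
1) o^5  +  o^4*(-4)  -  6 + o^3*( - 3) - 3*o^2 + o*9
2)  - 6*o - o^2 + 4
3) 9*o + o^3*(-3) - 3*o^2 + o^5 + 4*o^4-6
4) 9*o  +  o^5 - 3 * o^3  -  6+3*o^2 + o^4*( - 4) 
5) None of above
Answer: 1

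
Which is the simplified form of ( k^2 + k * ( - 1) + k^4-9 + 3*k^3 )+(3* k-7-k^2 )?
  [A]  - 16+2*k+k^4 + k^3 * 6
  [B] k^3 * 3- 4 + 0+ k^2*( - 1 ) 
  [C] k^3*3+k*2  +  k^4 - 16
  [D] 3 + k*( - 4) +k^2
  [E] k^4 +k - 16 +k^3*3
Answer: C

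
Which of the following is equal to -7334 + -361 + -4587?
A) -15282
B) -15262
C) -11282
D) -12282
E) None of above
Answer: D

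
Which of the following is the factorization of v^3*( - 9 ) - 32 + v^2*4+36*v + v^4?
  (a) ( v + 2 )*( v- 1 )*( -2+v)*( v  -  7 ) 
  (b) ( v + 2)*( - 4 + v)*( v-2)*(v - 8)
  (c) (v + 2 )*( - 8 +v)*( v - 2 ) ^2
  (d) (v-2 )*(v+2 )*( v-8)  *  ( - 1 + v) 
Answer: d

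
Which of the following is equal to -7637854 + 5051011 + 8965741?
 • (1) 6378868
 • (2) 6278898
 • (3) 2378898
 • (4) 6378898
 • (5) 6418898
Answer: 4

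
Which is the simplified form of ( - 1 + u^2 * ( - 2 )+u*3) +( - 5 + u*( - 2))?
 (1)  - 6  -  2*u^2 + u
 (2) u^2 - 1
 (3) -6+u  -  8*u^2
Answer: 1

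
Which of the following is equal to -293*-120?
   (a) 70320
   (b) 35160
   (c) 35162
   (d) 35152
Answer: b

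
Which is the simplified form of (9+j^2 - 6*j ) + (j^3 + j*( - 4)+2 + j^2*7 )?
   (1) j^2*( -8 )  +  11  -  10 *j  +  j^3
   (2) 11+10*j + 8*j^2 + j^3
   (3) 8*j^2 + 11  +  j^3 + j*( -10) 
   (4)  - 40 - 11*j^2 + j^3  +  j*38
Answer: 3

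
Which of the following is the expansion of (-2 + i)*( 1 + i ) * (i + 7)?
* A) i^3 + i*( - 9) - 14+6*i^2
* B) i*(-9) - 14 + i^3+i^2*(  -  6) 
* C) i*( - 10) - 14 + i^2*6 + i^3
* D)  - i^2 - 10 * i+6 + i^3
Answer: A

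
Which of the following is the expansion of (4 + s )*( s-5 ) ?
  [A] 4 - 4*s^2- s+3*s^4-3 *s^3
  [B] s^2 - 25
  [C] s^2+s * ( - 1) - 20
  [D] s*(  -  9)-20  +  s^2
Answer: C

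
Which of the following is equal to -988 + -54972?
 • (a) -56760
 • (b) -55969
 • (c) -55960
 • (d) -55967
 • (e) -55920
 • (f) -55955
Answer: c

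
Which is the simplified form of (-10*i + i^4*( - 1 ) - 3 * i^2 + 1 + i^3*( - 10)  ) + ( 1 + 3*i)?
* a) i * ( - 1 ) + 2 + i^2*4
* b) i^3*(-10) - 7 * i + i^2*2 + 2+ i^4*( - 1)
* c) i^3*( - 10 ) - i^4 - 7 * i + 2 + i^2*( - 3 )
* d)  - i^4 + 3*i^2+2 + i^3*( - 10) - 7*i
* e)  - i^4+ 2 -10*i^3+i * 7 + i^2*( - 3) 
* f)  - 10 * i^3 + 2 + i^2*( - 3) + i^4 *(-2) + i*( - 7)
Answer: c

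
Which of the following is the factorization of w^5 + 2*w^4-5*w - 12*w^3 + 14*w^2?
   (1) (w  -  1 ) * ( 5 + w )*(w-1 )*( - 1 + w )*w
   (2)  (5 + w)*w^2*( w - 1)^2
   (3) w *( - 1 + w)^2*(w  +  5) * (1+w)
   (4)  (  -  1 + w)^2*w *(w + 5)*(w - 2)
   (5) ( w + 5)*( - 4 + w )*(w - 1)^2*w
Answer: 1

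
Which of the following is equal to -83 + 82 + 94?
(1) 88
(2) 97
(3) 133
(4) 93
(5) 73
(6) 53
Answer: 4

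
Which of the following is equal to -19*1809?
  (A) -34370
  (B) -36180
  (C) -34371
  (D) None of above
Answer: C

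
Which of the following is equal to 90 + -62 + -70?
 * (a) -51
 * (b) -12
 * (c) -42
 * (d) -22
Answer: c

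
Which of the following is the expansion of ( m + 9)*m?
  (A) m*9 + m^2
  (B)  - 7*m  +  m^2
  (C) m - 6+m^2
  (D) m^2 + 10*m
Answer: A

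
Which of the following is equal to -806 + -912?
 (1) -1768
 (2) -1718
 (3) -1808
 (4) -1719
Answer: 2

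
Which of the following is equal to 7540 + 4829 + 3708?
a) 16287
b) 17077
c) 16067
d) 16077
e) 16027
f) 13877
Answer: d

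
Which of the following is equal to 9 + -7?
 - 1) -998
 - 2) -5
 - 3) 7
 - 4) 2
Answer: 4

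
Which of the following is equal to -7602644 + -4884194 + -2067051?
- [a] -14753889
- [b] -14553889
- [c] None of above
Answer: b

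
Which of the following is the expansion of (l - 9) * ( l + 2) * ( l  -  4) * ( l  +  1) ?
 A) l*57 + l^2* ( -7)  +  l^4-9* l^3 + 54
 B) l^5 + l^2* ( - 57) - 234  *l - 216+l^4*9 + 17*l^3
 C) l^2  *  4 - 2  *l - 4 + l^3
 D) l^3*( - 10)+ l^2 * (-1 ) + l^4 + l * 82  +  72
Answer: D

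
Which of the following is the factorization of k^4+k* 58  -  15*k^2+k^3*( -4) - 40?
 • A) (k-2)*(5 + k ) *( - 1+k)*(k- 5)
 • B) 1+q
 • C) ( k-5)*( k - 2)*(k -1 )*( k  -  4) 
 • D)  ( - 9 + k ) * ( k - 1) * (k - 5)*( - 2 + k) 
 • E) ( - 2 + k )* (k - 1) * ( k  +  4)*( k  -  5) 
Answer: E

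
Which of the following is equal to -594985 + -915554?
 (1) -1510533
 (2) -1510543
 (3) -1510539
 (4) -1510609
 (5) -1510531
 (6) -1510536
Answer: 3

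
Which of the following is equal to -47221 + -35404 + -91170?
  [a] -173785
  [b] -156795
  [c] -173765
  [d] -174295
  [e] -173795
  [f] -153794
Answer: e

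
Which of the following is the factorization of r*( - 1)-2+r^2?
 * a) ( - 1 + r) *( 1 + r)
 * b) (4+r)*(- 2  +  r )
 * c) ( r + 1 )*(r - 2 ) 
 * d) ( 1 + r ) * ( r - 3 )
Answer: c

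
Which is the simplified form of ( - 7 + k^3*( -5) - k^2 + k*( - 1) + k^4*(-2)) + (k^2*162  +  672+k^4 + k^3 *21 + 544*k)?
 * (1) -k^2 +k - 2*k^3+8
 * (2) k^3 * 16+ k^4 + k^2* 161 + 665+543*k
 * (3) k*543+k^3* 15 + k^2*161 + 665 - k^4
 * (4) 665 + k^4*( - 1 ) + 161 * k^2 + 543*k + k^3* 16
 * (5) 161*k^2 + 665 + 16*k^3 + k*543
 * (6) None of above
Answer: 4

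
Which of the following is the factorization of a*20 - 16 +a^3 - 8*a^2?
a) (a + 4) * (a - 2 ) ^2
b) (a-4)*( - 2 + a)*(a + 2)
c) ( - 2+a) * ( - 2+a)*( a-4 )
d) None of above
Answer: c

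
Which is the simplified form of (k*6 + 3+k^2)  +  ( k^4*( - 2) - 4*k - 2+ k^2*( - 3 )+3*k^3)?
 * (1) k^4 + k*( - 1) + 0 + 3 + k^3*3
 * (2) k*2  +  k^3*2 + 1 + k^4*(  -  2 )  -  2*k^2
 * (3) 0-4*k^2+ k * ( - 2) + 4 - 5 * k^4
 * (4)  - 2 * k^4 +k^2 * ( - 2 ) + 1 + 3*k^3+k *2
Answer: 4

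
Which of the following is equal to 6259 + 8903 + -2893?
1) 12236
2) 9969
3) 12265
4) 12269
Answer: 4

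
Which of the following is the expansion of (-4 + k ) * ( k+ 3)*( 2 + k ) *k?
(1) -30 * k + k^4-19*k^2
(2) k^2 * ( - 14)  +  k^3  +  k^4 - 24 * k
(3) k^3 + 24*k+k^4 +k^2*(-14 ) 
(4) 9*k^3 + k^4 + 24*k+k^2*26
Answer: 2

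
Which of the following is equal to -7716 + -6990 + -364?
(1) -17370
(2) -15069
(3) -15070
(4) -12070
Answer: 3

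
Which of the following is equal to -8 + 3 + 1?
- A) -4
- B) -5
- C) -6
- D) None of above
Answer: A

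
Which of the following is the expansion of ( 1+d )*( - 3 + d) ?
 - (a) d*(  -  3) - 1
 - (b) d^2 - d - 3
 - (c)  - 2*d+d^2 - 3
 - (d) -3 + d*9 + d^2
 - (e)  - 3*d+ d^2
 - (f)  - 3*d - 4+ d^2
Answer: c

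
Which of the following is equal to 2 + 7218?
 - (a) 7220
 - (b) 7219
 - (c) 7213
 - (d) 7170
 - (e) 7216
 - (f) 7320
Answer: a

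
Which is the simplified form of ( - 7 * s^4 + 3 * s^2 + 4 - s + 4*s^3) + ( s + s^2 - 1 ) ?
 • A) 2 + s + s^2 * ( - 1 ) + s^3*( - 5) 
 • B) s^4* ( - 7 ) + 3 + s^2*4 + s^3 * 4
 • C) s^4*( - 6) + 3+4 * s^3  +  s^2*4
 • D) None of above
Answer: B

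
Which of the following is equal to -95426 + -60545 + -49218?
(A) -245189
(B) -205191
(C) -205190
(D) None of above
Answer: D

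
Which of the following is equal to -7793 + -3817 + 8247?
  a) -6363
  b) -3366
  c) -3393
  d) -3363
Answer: d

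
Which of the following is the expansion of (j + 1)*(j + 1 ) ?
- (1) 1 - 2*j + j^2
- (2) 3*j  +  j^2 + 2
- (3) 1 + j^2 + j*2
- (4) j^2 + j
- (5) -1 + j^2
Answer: 3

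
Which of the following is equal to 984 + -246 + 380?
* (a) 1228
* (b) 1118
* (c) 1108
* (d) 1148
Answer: b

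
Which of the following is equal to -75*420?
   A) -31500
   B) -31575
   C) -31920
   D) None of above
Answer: A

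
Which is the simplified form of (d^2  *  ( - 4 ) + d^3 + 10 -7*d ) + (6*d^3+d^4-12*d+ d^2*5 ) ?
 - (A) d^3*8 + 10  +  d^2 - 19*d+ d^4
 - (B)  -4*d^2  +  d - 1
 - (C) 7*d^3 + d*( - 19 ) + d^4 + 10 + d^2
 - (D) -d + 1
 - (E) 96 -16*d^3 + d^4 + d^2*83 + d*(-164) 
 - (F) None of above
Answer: C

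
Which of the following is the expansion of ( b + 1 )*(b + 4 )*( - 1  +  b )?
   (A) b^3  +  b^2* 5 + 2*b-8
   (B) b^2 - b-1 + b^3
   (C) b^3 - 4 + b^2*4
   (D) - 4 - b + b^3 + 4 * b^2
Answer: D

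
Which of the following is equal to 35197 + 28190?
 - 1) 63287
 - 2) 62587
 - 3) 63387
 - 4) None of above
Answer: 3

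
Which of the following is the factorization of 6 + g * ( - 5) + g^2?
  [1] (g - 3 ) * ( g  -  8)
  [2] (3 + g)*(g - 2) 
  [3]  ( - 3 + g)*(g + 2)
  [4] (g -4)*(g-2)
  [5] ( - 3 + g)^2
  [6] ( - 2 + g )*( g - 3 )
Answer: 6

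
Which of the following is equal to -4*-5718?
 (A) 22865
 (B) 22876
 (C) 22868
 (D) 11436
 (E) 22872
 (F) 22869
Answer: E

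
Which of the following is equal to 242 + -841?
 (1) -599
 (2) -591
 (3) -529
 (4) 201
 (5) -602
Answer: 1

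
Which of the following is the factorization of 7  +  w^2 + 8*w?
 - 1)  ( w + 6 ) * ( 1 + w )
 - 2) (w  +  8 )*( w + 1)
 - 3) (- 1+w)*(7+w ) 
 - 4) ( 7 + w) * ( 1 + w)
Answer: 4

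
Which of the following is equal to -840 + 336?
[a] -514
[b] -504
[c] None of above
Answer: b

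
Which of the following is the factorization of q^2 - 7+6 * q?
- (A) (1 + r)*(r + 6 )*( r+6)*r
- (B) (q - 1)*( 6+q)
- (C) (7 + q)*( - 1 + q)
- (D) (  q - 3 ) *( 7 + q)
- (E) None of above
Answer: C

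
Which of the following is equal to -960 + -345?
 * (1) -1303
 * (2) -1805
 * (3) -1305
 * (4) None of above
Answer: 3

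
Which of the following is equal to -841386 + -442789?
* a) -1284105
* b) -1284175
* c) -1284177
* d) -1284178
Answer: b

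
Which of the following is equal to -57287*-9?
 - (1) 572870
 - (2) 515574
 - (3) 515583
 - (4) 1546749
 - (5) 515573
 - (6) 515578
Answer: 3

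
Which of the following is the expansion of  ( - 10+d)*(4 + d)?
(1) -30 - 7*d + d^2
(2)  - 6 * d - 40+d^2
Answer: 2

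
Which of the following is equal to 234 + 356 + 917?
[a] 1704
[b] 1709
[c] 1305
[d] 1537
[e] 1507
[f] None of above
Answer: e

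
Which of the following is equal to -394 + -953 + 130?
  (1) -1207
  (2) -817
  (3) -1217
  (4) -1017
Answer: 3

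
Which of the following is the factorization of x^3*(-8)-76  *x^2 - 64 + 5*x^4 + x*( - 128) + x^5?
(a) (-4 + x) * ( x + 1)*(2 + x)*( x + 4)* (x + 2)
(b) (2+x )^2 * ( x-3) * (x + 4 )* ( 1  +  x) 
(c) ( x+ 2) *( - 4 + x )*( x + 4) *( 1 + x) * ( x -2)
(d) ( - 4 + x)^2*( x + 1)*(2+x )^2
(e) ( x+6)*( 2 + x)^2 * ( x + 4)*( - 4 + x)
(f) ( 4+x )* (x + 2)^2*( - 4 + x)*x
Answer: a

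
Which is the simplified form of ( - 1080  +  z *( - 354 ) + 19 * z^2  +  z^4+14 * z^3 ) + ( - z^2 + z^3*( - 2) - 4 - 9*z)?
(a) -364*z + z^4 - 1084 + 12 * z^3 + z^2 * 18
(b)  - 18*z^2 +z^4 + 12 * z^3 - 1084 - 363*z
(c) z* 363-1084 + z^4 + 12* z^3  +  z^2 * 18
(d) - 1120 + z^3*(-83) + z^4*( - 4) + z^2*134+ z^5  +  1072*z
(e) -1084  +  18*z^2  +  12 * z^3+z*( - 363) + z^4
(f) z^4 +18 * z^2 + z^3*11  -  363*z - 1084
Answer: e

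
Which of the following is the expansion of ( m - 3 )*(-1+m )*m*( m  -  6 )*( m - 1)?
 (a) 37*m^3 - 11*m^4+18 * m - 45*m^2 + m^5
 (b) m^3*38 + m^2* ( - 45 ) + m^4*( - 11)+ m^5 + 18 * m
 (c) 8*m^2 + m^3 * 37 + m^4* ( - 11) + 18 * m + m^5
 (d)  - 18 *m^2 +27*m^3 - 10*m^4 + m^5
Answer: a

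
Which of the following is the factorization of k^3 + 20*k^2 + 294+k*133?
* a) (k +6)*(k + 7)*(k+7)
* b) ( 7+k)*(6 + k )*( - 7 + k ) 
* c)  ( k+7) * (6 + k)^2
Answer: a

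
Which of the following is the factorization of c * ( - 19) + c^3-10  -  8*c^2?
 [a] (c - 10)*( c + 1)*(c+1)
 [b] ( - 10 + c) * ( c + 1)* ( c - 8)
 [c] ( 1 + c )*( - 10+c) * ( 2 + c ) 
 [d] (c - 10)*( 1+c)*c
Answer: a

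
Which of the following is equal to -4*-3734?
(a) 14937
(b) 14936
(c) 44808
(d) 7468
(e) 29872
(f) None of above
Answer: b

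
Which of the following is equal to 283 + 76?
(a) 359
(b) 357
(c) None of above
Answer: a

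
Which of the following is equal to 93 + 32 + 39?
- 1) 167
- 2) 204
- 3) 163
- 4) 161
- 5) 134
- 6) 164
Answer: 6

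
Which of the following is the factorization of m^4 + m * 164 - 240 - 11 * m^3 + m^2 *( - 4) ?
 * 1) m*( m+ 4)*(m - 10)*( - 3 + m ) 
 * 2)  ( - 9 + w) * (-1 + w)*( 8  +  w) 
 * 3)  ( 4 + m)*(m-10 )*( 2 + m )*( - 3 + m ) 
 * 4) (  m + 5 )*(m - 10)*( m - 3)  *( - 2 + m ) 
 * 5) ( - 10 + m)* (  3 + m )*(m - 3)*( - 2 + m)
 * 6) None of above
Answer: 6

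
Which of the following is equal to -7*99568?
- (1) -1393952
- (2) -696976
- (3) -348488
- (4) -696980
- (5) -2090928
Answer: 2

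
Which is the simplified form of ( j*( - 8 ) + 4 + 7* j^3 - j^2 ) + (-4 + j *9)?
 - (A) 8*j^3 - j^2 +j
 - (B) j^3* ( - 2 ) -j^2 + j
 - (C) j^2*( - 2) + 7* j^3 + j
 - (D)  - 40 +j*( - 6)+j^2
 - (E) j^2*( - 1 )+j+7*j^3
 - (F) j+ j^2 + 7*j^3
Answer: E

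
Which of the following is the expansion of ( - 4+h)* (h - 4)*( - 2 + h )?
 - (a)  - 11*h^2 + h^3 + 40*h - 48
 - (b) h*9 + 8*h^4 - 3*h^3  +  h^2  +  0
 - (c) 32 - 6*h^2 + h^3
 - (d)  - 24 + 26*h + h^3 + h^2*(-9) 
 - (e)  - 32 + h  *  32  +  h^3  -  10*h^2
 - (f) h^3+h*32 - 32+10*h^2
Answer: e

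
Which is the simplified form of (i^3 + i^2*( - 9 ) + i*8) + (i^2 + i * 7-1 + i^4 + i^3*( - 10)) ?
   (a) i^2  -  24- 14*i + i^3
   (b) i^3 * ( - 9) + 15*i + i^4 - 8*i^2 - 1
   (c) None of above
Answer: b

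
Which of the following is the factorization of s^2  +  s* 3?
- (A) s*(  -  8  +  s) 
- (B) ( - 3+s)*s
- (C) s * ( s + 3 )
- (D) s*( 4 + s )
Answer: C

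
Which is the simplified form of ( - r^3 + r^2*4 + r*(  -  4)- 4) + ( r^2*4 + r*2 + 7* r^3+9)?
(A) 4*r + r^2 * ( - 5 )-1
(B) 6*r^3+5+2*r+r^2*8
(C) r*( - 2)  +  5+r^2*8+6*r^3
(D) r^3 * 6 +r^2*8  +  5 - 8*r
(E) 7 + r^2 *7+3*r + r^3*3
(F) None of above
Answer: C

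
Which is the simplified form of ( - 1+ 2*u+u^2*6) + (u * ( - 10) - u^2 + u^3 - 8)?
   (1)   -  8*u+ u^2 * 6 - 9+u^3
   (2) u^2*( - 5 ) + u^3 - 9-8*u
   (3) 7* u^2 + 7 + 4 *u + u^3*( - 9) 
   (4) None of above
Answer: 4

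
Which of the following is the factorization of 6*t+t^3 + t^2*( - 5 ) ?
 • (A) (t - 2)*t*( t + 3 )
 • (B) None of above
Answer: B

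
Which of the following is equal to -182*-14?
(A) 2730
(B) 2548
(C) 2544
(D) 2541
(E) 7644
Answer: B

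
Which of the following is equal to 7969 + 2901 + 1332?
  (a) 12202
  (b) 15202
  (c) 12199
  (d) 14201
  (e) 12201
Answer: a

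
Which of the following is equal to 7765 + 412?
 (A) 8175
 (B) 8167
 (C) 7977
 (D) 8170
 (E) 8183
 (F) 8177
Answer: F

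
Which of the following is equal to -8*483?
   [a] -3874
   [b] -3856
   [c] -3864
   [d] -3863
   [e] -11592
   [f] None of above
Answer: c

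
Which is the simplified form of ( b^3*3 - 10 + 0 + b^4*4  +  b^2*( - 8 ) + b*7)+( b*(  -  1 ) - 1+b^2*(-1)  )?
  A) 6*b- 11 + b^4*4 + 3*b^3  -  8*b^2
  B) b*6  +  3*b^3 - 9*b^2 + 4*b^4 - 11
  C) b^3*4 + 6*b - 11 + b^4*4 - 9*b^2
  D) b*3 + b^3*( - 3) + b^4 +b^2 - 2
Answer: B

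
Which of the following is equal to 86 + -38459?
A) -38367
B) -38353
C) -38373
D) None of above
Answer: C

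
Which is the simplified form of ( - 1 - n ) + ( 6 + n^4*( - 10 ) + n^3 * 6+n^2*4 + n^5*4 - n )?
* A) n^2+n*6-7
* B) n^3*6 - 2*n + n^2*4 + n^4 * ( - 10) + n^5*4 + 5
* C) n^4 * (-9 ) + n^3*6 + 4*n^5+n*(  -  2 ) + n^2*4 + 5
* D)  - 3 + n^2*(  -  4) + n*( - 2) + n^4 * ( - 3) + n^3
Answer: B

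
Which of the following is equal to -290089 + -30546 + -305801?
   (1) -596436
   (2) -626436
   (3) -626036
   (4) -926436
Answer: 2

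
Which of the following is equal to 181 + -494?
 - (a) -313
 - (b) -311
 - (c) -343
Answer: a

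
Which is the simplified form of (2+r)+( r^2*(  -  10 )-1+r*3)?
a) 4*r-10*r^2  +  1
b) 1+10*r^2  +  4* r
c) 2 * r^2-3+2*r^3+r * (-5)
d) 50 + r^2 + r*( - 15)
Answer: a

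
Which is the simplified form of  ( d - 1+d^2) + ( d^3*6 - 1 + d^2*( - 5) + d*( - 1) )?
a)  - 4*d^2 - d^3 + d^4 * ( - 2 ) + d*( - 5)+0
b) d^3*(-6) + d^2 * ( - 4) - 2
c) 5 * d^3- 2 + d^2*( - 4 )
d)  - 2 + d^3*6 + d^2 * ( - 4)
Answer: d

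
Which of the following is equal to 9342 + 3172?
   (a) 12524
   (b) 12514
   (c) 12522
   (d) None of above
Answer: b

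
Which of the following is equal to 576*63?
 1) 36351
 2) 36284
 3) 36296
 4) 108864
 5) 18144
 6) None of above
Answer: 6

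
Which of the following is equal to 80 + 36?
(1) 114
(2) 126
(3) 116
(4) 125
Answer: 3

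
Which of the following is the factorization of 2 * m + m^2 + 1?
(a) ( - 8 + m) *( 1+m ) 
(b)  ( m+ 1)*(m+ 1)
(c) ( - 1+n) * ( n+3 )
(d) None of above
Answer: b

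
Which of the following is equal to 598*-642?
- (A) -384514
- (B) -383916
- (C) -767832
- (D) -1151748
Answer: B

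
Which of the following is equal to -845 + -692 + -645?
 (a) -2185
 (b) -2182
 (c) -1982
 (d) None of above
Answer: b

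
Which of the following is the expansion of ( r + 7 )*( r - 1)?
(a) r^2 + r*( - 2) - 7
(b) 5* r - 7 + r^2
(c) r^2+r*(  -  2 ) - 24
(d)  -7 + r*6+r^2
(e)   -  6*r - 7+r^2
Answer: d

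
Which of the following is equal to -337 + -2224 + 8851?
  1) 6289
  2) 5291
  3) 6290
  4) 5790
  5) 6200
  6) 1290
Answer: 3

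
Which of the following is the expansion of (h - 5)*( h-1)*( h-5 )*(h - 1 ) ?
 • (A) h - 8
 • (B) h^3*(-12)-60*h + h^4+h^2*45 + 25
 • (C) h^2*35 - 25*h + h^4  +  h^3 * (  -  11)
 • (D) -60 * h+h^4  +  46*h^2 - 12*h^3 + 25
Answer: D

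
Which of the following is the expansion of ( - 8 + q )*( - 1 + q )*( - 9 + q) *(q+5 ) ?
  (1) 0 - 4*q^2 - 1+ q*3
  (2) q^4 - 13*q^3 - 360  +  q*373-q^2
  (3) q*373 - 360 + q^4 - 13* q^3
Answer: 2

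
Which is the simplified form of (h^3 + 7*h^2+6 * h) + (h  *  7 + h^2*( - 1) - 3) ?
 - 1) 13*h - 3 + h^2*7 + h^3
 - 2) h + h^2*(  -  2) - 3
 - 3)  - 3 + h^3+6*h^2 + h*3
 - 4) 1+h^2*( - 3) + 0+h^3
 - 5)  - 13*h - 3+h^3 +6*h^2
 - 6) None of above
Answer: 6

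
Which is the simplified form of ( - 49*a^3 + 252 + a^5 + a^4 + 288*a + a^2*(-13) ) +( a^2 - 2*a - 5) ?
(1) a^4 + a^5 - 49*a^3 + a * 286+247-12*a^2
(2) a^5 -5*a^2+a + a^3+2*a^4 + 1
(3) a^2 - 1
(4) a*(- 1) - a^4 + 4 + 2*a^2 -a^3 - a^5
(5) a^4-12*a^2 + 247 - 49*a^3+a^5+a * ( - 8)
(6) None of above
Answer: 1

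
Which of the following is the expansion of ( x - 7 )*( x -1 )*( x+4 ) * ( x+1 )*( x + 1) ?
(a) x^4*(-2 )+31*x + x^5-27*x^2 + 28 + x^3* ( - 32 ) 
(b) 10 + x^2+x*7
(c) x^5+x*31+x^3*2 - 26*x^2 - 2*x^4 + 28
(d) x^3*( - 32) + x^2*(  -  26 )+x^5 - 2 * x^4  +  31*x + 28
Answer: d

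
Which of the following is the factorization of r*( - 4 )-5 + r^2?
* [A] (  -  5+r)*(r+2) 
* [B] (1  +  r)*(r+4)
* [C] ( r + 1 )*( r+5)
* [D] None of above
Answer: D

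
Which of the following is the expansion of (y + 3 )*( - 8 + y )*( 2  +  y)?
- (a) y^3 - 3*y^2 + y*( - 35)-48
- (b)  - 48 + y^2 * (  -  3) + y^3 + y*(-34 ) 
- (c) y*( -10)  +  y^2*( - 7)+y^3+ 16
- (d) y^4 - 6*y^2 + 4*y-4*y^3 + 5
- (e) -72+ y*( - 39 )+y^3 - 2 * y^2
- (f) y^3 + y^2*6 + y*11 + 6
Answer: b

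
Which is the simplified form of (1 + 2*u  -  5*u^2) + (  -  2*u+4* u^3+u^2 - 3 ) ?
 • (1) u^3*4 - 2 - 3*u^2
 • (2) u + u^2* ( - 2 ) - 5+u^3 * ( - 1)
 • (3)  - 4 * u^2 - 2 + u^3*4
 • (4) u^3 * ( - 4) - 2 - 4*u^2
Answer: 3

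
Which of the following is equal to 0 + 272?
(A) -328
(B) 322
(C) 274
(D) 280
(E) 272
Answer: E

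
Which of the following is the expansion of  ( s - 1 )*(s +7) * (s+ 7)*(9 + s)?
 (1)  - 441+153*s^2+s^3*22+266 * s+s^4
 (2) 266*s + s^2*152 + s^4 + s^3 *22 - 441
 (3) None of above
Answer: 2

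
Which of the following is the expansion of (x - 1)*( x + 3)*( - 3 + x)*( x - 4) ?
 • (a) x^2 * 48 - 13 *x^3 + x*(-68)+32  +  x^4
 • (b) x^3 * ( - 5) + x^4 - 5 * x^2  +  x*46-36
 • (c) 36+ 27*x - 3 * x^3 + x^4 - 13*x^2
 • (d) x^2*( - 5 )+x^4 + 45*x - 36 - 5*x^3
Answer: d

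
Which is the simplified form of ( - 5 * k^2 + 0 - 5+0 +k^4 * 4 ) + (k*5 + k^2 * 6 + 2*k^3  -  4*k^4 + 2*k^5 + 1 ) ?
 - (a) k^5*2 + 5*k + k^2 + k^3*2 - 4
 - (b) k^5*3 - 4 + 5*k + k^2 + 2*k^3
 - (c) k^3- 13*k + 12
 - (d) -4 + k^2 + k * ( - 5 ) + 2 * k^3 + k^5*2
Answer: a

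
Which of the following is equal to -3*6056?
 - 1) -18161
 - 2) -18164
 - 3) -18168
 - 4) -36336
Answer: 3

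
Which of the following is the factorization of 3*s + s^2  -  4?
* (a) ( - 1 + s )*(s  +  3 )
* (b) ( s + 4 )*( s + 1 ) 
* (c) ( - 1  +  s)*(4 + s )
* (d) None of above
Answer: c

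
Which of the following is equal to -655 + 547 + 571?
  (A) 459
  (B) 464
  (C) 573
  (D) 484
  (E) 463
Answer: E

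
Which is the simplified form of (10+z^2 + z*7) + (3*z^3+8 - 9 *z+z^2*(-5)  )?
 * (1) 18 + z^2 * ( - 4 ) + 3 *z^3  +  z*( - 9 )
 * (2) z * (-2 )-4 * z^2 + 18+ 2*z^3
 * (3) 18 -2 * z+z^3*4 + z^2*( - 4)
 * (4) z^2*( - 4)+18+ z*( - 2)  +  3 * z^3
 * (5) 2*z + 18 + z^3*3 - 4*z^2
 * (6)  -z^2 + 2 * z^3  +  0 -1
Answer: 4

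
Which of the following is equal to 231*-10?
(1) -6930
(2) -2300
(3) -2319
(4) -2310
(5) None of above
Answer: 4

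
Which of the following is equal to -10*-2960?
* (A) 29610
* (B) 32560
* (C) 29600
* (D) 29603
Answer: C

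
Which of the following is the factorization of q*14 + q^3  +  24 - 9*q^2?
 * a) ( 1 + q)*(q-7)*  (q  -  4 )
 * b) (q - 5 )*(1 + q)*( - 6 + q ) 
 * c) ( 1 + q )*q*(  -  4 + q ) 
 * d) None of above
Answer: d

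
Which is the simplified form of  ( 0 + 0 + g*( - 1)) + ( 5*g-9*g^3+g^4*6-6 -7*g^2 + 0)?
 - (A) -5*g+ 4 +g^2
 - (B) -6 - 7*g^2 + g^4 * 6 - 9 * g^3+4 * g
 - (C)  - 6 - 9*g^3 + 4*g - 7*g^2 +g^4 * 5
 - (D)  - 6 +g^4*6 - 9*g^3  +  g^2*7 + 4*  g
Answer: B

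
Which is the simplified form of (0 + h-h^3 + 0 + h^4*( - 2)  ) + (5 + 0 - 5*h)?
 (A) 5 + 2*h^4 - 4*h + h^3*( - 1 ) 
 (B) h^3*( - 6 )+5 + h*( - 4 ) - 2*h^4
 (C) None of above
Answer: C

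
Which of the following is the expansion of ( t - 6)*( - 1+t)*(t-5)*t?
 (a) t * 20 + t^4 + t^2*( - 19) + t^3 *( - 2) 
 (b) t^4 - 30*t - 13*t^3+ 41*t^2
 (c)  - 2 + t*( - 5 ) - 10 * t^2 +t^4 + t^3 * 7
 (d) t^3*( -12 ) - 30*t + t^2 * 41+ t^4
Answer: d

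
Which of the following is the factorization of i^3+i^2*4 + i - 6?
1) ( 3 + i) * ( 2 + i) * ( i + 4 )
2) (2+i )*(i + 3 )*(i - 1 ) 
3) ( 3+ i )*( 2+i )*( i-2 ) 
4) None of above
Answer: 2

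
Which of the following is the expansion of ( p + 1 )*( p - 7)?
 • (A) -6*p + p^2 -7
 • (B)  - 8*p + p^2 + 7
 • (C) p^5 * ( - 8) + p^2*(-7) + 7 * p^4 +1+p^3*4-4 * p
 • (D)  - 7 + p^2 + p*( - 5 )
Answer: A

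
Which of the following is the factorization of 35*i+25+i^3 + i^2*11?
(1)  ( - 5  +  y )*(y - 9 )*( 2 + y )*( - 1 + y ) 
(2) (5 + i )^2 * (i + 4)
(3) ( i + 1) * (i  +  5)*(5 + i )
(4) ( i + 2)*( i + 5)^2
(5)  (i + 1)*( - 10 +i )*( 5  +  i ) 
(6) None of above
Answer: 3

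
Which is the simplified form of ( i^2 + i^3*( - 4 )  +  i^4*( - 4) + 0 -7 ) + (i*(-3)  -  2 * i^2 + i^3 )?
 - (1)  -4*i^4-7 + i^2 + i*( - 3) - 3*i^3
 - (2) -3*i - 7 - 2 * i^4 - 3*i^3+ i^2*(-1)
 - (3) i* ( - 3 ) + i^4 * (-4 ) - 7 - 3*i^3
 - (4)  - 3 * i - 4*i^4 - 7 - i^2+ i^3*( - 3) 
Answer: 4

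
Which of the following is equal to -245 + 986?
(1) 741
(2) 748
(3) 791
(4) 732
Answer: 1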